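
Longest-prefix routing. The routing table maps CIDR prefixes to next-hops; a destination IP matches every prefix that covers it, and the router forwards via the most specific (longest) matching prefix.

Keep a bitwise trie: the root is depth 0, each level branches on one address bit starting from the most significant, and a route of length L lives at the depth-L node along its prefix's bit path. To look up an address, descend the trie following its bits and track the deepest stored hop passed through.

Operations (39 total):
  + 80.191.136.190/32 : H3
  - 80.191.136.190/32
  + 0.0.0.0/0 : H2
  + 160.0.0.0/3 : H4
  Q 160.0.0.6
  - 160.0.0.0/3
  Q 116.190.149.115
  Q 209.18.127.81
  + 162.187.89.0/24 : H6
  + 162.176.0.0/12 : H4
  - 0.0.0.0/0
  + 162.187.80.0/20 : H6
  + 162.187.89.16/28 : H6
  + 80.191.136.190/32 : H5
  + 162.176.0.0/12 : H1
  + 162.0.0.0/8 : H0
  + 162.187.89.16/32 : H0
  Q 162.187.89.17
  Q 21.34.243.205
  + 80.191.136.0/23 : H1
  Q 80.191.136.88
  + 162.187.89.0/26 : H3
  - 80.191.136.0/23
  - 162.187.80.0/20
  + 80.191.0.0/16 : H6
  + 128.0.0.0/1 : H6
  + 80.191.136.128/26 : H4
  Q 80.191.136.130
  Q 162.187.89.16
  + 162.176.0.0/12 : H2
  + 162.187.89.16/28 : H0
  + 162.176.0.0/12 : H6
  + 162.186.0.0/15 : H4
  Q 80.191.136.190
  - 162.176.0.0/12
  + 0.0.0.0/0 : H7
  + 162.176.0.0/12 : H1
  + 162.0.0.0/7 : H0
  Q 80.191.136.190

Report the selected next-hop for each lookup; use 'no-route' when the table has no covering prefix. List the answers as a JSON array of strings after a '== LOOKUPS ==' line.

Process each operation:
  add 80.191.136.190/32 -> H3 at depth 32
  - 80.191.136.190/32 clear@32
  add 0.0.0.0/0 -> H2 at depth 0
  add 160.0.0.0/3 -> H4 at depth 3
  lookup 160.0.0.6: bits 101 walk d0:H2→d1:-→d2:-→d3:H4 -> H4
  - 160.0.0.0/3 clear@3
  lookup 116.190.149.115: bits 01 walk d0:H2→d1:-→d2:- -> H2
  lookup 209.18.127.81: bits 1 walk d0:H2→d1:- -> H2
  add 162.187.89.0/24 -> H6 at depth 24
  add 162.176.0.0/12 -> H4 at depth 12
  - 0.0.0.0/0 clear@0
  add 162.187.80.0/20 -> H6 at depth 20
  add 162.187.89.16/28 -> H6 at depth 28
  add 80.191.136.190/32 -> H5 at depth 32
  add 162.176.0.0/12 -> H1 at depth 12
  add 162.0.0.0/8 -> H0 at depth 8
  add 162.187.89.16/32 -> H0 at depth 32
  lookup 162.187.89.17: bits 1010001010111011010110010001000 walk d0:-→d1:-→d2:-→d3:-→d4:-→d5:-→d6:-→d7:-→d8:H0→d9:-→d10:-→d11:-→d12:H1→d13:-→d14:-→d15:-→d16:-→d17:-→d18:-→d19:-→d20:H6→d21:-→d22:-→d23:-→d24:H6→d25:-→d26:-→d27:-→d28:H6→d29:-→d30:-→d31:- -> H6
  lookup 21.34.243.205: bits 0 walk d0:-→d1:- -> no-route
  add 80.191.136.0/23 -> H1 at depth 23
  lookup 80.191.136.88: bits 010100001011111110001000 walk d0:-→d1:-→d2:-→d3:-→d4:-→d5:-→d6:-→d7:-→d8:-→d9:-→d10:-→d11:-→d12:-→d13:-→d14:-→d15:-→d16:-→d17:-→d18:-→d19:-→d20:-→d21:-→d22:-→d23:H1→d24:- -> H1
  add 162.187.89.0/26 -> H3 at depth 26
  - 80.191.136.0/23 clear@23
  - 162.187.80.0/20 clear@20
  add 80.191.0.0/16 -> H6 at depth 16
  add 128.0.0.0/1 -> H6 at depth 1
  add 80.191.136.128/26 -> H4 at depth 26
  lookup 80.191.136.130: bits 01010000101111111000100010 walk d0:-→d1:-→d2:-→d3:-→d4:-→d5:-→d6:-→d7:-→d8:-→d9:-→d10:-→d11:-→d12:-→d13:-→d14:-→d15:-→d16:H6→d17:-→d18:-→d19:-→d20:-→d21:-→d22:-→d23:-→d24:-→d25:-→d26:H4 -> H4
  lookup 162.187.89.16: bits 10100010101110110101100100010000 walk d0:-→d1:H6→d2:-→d3:-→d4:-→d5:-→d6:-→d7:-→d8:H0→d9:-→d10:-→d11:-→d12:H1→d13:-→d14:-→d15:-→d16:-→d17:-→d18:-→d19:-→d20:-→d21:-→d22:-→d23:-→d24:H6→d25:-→d26:H3→d27:-→d28:H6→d29:-→d30:-→d31:-→d32:H0 -> H0
  add 162.176.0.0/12 -> H2 at depth 12
  add 162.187.89.16/28 -> H0 at depth 28
  add 162.176.0.0/12 -> H6 at depth 12
  add 162.186.0.0/15 -> H4 at depth 15
  lookup 80.191.136.190: bits 01010000101111111000100010111110 walk d0:-→d1:-→d2:-→d3:-→d4:-→d5:-→d6:-→d7:-→d8:-→d9:-→d10:-→d11:-→d12:-→d13:-→d14:-→d15:-→d16:H6→d17:-→d18:-→d19:-→d20:-→d21:-→d22:-→d23:-→d24:-→d25:-→d26:H4→d27:-→d28:-→d29:-→d30:-→d31:-→d32:H5 -> H5
  - 162.176.0.0/12 clear@12
  add 0.0.0.0/0 -> H7 at depth 0
  add 162.176.0.0/12 -> H1 at depth 12
  add 162.0.0.0/7 -> H0 at depth 7
  lookup 80.191.136.190: bits 01010000101111111000100010111110 walk d0:H7→d1:-→d2:-→d3:-→d4:-→d5:-→d6:-→d7:-→d8:-→d9:-→d10:-→d11:-→d12:-→d13:-→d14:-→d15:-→d16:H6→d17:-→d18:-→d19:-→d20:-→d21:-→d22:-→d23:-→d24:-→d25:-→d26:H4→d27:-→d28:-→d29:-→d30:-→d31:-→d32:H5 -> H5

== LOOKUPS ==
["H4","H2","H2","H6","no-route","H1","H4","H0","H5","H5"]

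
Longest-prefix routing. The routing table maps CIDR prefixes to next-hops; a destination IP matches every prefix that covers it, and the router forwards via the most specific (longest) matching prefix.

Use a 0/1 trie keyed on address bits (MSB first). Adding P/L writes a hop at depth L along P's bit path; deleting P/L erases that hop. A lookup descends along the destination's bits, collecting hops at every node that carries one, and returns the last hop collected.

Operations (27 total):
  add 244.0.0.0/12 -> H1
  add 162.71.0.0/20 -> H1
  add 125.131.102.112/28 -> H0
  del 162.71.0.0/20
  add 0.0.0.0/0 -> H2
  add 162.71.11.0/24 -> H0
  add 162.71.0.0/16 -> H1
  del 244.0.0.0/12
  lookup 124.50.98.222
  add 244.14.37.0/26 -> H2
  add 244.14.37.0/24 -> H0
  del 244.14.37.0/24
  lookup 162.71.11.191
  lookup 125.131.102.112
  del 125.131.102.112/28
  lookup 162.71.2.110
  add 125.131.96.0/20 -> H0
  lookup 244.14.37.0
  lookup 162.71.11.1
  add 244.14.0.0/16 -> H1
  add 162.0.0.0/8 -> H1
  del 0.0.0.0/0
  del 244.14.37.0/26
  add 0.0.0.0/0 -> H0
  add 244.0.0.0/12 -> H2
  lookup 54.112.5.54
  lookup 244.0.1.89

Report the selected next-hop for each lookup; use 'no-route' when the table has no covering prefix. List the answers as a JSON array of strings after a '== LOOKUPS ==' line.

Process each operation:
  + 244.0.0.0/12 (H1) depth=12
  + 162.71.0.0/20 (H1) depth=20
  + 125.131.102.112/28 (H0) depth=28
  del 162.71.0.0/20 (clear depth 20)
  + 0.0.0.0/0 (H2) depth=0
  + 162.71.11.0/24 (H0) depth=24
  + 162.71.0.0/16 (H1) depth=16
  del 244.0.0.0/12 (clear depth 12)
  lookup 124.50.98.222: bits 0111110 walk d0:H2→d1:-→d2:-→d3:-→d4:-→d5:-→d6:-→d7:- -> H2
  + 244.14.37.0/26 (H2) depth=26
  + 244.14.37.0/24 (H0) depth=24
  del 244.14.37.0/24 (clear depth 24)
  lookup 162.71.11.191: bits 101000100100011100001011 walk d0:H2→d1:-→d2:-→d3:-→d4:-→d5:-→d6:-→d7:-→d8:-→d9:-→d10:-→d11:-→d12:-→d13:-→d14:-→d15:-→d16:H1→d17:-→d18:-→d19:-→d20:-→d21:-→d22:-→d23:-→d24:H0 -> H0
  lookup 125.131.102.112: bits 0111110110000011011001100111 walk d0:H2→d1:-→d2:-→d3:-→d4:-→d5:-→d6:-→d7:-→d8:-→d9:-→d10:-→d11:-→d12:-→d13:-→d14:-→d15:-→d16:-→d17:-→d18:-→d19:-→d20:-→d21:-→d22:-→d23:-→d24:-→d25:-→d26:-→d27:-→d28:H0 -> H0
  del 125.131.102.112/28 (clear depth 28)
  lookup 162.71.2.110: bits 10100010010001110000 walk d0:H2→d1:-→d2:-→d3:-→d4:-→d5:-→d6:-→d7:-→d8:-→d9:-→d10:-→d11:-→d12:-→d13:-→d14:-→d15:-→d16:H1→d17:-→d18:-→d19:-→d20:- -> H1
  + 125.131.96.0/20 (H0) depth=20
  lookup 244.14.37.0: bits 11110100000011100010010100 walk d0:H2→d1:-→d2:-→d3:-→d4:-→d5:-→d6:-→d7:-→d8:-→d9:-→d10:-→d11:-→d12:-→d13:-→d14:-→d15:-→d16:-→d17:-→d18:-→d19:-→d20:-→d21:-→d22:-→d23:-→d24:-→d25:-→d26:H2 -> H2
  lookup 162.71.11.1: bits 101000100100011100001011 walk d0:H2→d1:-→d2:-→d3:-→d4:-→d5:-→d6:-→d7:-→d8:-→d9:-→d10:-→d11:-→d12:-→d13:-→d14:-→d15:-→d16:H1→d17:-→d18:-→d19:-→d20:-→d21:-→d22:-→d23:-→d24:H0 -> H0
  + 244.14.0.0/16 (H1) depth=16
  + 162.0.0.0/8 (H1) depth=8
  del 0.0.0.0/0 (clear depth 0)
  del 244.14.37.0/26 (clear depth 26)
  + 0.0.0.0/0 (H0) depth=0
  + 244.0.0.0/12 (H2) depth=12
  lookup 54.112.5.54: bits 0 walk d0:H0→d1:- -> H0
  lookup 244.0.1.89: bits 111101000000 walk d0:H0→d1:-→d2:-→d3:-→d4:-→d5:-→d6:-→d7:-→d8:-→d9:-→d10:-→d11:-→d12:H2 -> H2

== LOOKUPS ==
["H2","H0","H0","H1","H2","H0","H0","H2"]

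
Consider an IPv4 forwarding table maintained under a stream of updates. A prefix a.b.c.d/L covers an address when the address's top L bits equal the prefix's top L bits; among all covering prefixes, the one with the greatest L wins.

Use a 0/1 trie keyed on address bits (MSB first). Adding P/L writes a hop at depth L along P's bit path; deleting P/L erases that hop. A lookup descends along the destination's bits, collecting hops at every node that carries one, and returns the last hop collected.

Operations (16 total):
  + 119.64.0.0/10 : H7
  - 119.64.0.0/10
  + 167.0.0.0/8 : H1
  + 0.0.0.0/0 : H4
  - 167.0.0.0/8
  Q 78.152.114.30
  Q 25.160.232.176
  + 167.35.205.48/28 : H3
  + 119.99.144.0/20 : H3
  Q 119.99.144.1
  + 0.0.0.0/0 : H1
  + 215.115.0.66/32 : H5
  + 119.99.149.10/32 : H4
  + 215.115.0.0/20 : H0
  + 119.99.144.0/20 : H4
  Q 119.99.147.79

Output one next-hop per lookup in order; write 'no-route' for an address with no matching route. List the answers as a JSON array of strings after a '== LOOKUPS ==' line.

Trace:
  add 119.64.0.0/10 -> H7 at depth 10
  - 119.64.0.0/10 clear@10
  add 167.0.0.0/8 -> H1 at depth 8
  add 0.0.0.0/0 -> H4 at depth 0
  - 167.0.0.0/8 clear@8
  Q 78.152.114.30: descend 01 ; hops seen [H4] ; pick H4
  Q 25.160.232.176: descend 0 ; hops seen [H4] ; pick H4
  add 167.35.205.48/28 -> H3 at depth 28
  add 119.99.144.0/20 -> H3 at depth 20
  Q 119.99.144.1: descend 01110111011000111001 ; hops seen [H4,H3] ; pick H3
  add 0.0.0.0/0 -> H1 at depth 0
  add 215.115.0.66/32 -> H5 at depth 32
  add 119.99.149.10/32 -> H4 at depth 32
  add 215.115.0.0/20 -> H0 at depth 20
  add 119.99.144.0/20 -> H4 at depth 20
  Q 119.99.147.79: descend 011101110110001110010 ; hops seen [H1,H4] ; pick H4

== LOOKUPS ==
["H4","H4","H3","H4"]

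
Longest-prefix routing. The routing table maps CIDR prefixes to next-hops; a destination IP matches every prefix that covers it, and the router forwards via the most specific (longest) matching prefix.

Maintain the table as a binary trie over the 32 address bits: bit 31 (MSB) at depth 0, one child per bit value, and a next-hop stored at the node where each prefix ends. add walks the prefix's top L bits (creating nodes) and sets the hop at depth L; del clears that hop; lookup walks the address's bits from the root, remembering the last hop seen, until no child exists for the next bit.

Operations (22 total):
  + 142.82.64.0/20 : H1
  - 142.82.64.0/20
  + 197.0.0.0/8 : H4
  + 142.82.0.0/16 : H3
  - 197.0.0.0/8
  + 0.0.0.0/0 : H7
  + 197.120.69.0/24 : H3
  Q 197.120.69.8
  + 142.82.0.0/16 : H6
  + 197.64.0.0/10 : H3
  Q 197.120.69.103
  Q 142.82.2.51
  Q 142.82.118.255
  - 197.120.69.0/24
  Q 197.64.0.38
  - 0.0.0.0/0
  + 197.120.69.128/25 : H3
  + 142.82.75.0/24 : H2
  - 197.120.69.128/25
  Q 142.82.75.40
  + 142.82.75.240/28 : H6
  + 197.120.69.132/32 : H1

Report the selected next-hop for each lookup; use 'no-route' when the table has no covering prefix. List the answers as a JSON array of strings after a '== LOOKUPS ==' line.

Process each operation:
  add 142.82.64.0/20 -> H1 at depth 20
  - 142.82.64.0/20 clear@20
  add 197.0.0.0/8 -> H4 at depth 8
  add 142.82.0.0/16 -> H3 at depth 16
  - 197.0.0.0/8 clear@8
  add 0.0.0.0/0 -> H7 at depth 0
  add 197.120.69.0/24 -> H3 at depth 24
  lookup 197.120.69.8: bits 110001010111100001000101 walk d0:H7→d1:-→d2:-→d3:-→d4:-→d5:-→d6:-→d7:-→d8:-→d9:-→d10:-→d11:-→d12:-→d13:-→d14:-→d15:-→d16:-→d17:-→d18:-→d19:-→d20:-→d21:-→d22:-→d23:-→d24:H3 -> H3
  add 142.82.0.0/16 -> H6 at depth 16
  add 197.64.0.0/10 -> H3 at depth 10
  lookup 197.120.69.103: bits 110001010111100001000101 walk d0:H7→d1:-→d2:-→d3:-→d4:-→d5:-→d6:-→d7:-→d8:-→d9:-→d10:H3→d11:-→d12:-→d13:-→d14:-→d15:-→d16:-→d17:-→d18:-→d19:-→d20:-→d21:-→d22:-→d23:-→d24:H3 -> H3
  lookup 142.82.2.51: bits 10001110010100100 walk d0:H7→d1:-→d2:-→d3:-→d4:-→d5:-→d6:-→d7:-→d8:-→d9:-→d10:-→d11:-→d12:-→d13:-→d14:-→d15:-→d16:H6→d17:- -> H6
  lookup 142.82.118.255: bits 100011100101001001 walk d0:H7→d1:-→d2:-→d3:-→d4:-→d5:-→d6:-→d7:-→d8:-→d9:-→d10:-→d11:-→d12:-→d13:-→d14:-→d15:-→d16:H6→d17:-→d18:- -> H6
  - 197.120.69.0/24 clear@24
  lookup 197.64.0.38: bits 1100010101 walk d0:H7→d1:-→d2:-→d3:-→d4:-→d5:-→d6:-→d7:-→d8:-→d9:-→d10:H3 -> H3
  - 0.0.0.0/0 clear@0
  add 197.120.69.128/25 -> H3 at depth 25
  add 142.82.75.0/24 -> H2 at depth 24
  - 197.120.69.128/25 clear@25
  lookup 142.82.75.40: bits 100011100101001001001011 walk d0:-→d1:-→d2:-→d3:-→d4:-→d5:-→d6:-→d7:-→d8:-→d9:-→d10:-→d11:-→d12:-→d13:-→d14:-→d15:-→d16:H6→d17:-→d18:-→d19:-→d20:-→d21:-→d22:-→d23:-→d24:H2 -> H2
  add 142.82.75.240/28 -> H6 at depth 28
  add 197.120.69.132/32 -> H1 at depth 32

== LOOKUPS ==
["H3","H3","H6","H6","H3","H2"]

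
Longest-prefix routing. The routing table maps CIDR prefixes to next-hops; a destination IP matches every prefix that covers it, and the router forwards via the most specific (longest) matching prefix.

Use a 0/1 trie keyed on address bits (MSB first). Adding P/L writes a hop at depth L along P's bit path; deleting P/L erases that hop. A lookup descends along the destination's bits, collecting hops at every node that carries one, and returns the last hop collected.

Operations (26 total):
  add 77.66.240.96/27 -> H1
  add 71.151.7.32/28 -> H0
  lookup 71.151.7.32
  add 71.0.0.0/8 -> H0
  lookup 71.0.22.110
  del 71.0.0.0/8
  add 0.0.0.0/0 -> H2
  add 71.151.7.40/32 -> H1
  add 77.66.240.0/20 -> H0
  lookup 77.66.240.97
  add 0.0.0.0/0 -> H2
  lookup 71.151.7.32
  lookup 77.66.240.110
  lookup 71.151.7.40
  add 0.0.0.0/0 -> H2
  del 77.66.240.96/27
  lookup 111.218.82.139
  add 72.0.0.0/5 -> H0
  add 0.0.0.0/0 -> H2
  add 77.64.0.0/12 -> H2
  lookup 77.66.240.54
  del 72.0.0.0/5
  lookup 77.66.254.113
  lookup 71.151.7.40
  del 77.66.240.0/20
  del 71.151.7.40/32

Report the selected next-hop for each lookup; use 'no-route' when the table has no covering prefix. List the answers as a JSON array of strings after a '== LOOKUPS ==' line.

Process each operation:
  add 77.66.240.96/27 -> H1 at depth 27
  add 71.151.7.32/28 -> H0 at depth 28
  Q 71.151.7.32: descend 0100011110010111000001110010 ; hops seen [H0] ; pick H0
  add 71.0.0.0/8 -> H0 at depth 8
  Q 71.0.22.110: descend 01000111 ; hops seen [H0] ; pick H0
  - 71.0.0.0/8 clear@8
  add 0.0.0.0/0 -> H2 at depth 0
  add 71.151.7.40/32 -> H1 at depth 32
  add 77.66.240.0/20 -> H0 at depth 20
  Q 77.66.240.97: descend 010011010100001011110000011 ; hops seen [H2,H0,H1] ; pick H1
  add 0.0.0.0/0 -> H2 at depth 0
  Q 71.151.7.32: descend 0100011110010111000001110010 ; hops seen [H2,H0] ; pick H0
  Q 77.66.240.110: descend 010011010100001011110000011 ; hops seen [H2,H0,H1] ; pick H1
  Q 71.151.7.40: descend 01000111100101110000011100101000 ; hops seen [H2,H0,H1] ; pick H1
  add 0.0.0.0/0 -> H2 at depth 0
  - 77.66.240.96/27 clear@27
  Q 111.218.82.139: descend 01 ; hops seen [H2] ; pick H2
  add 72.0.0.0/5 -> H0 at depth 5
  add 0.0.0.0/0 -> H2 at depth 0
  add 77.64.0.0/12 -> H2 at depth 12
  Q 77.66.240.54: descend 0100110101000010111100000 ; hops seen [H2,H0,H2,H0] ; pick H0
  - 72.0.0.0/5 clear@5
  Q 77.66.254.113: descend 01001101010000101111 ; hops seen [H2,H2,H0] ; pick H0
  Q 71.151.7.40: descend 01000111100101110000011100101000 ; hops seen [H2,H0,H1] ; pick H1
  - 77.66.240.0/20 clear@20
  - 71.151.7.40/32 clear@32

== LOOKUPS ==
["H0","H0","H1","H0","H1","H1","H2","H0","H0","H1"]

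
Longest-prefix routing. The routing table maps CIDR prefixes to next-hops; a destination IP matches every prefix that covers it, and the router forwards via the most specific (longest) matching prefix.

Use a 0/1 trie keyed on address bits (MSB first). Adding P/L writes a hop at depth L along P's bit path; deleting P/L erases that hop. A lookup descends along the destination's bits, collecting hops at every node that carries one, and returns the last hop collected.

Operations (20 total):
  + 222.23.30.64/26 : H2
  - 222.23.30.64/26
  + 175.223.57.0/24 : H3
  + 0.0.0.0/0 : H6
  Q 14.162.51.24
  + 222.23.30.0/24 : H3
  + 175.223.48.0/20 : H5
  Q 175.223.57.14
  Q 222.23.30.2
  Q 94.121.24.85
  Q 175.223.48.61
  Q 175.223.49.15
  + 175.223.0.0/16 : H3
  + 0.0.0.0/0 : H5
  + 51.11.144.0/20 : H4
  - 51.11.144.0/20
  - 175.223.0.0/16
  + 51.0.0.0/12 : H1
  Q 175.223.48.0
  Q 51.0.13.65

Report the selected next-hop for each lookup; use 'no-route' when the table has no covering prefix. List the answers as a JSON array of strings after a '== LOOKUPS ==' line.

Trace:
  + 222.23.30.64/26 (H2) depth=26
  - 222.23.30.64/26 clear@26
  + 175.223.57.0/24 (H3) depth=24
  + 0.0.0.0/0 (H6) depth=0
  Q 14.162.51.24: descend ε ; hops seen [H6] ; pick H6
  + 222.23.30.0/24 (H3) depth=24
  + 175.223.48.0/20 (H5) depth=20
  Q 175.223.57.14: descend 101011111101111100111001 ; hops seen [H6,H5,H3] ; pick H3
  Q 222.23.30.2: descend 1101111000010111000111100 ; hops seen [H6,H3] ; pick H3
  Q 94.121.24.85: descend ε ; hops seen [H6] ; pick H6
  Q 175.223.48.61: descend 10101111110111110011 ; hops seen [H6,H5] ; pick H5
  Q 175.223.49.15: descend 10101111110111110011 ; hops seen [H6,H5] ; pick H5
  + 175.223.0.0/16 (H3) depth=16
  + 0.0.0.0/0 (H5) depth=0
  + 51.11.144.0/20 (H4) depth=20
  - 51.11.144.0/20 clear@20
  - 175.223.0.0/16 clear@16
  + 51.0.0.0/12 (H1) depth=12
  Q 175.223.48.0: descend 10101111110111110011 ; hops seen [H5,H5] ; pick H5
  Q 51.0.13.65: descend 001100110000 ; hops seen [H5,H1] ; pick H1

== LOOKUPS ==
["H6","H3","H3","H6","H5","H5","H5","H1"]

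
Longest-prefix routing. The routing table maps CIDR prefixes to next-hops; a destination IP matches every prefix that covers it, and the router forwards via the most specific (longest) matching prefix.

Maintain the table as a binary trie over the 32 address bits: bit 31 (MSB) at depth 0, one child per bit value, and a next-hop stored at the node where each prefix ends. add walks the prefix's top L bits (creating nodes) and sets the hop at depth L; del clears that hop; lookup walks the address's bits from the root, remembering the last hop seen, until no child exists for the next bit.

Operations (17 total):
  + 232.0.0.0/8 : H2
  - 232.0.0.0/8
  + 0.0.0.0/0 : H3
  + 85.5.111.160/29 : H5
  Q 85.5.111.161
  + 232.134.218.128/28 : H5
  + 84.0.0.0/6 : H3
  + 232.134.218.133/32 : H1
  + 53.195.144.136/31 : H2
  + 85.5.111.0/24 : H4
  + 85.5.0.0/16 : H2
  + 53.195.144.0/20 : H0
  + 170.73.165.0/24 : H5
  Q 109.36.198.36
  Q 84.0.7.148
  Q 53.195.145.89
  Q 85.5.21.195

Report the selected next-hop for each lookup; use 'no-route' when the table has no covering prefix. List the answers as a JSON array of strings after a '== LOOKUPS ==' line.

Apply in order:
  + 232.0.0.0/8 (H2) depth=8
  del 232.0.0.0/8 (clear depth 8)
  + 0.0.0.0/0 (H3) depth=0
  + 85.5.111.160/29 (H5) depth=29
  ? 85.5.111.161  path d0:H3→d1:-→d2:-→d3:-→d4:-→d5:-→d6:-→d7:-→d8:-→d9:-→d10:-→d11:-→d12:-→d13:-→d14:-→d15:-→d16:-→d17:-→d18:-→d19:-→d20:-→d21:-→d22:-→d23:-→d24:-→d25:-→d26:-→d27:-→d28:-→d29:H5  best=H5
  + 232.134.218.128/28 (H5) depth=28
  + 84.0.0.0/6 (H3) depth=6
  + 232.134.218.133/32 (H1) depth=32
  + 53.195.144.136/31 (H2) depth=31
  + 85.5.111.0/24 (H4) depth=24
  + 85.5.0.0/16 (H2) depth=16
  + 53.195.144.0/20 (H0) depth=20
  + 170.73.165.0/24 (H5) depth=24
  ? 109.36.198.36  path d0:H3→d1:-→d2:-  best=H3
  ? 84.0.7.148  path d0:H3→d1:-→d2:-→d3:-→d4:-→d5:-→d6:H3→d7:-  best=H3
  ? 53.195.145.89  path d0:H3→d1:-→d2:-→d3:-→d4:-→d5:-→d6:-→d7:-→d8:-→d9:-→d10:-→d11:-→d12:-→d13:-→d14:-→d15:-→d16:-→d17:-→d18:-→d19:-→d20:H0→d21:-→d22:-→d23:-  best=H0
  ? 85.5.21.195  path d0:H3→d1:-→d2:-→d3:-→d4:-→d5:-→d6:H3→d7:-→d8:-→d9:-→d10:-→d11:-→d12:-→d13:-→d14:-→d15:-→d16:H2→d17:-  best=H2

== LOOKUPS ==
["H5","H3","H3","H0","H2"]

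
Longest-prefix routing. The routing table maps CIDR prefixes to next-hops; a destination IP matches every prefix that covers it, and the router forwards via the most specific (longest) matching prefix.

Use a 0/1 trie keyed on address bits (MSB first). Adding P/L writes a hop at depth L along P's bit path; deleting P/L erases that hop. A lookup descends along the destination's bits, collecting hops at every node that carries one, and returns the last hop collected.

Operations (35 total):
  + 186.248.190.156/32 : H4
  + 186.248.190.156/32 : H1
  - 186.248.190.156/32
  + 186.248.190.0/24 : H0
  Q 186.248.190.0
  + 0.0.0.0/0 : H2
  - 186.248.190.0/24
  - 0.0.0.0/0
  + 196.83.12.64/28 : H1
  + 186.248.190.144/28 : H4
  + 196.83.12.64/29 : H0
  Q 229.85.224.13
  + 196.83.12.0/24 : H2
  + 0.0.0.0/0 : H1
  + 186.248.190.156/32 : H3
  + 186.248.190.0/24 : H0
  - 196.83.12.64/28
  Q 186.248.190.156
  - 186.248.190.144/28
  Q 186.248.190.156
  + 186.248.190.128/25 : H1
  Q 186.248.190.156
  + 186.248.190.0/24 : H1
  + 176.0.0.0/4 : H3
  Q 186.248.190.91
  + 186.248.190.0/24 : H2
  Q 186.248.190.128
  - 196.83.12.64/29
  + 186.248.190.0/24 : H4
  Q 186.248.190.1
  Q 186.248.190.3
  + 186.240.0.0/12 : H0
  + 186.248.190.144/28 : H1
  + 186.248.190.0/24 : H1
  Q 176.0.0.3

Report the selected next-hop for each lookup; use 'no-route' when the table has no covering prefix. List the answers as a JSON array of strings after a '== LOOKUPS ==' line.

Trace:
  add 186.248.190.156/32 -> H4 at depth 32
  add 186.248.190.156/32 -> H1 at depth 32
  del 186.248.190.156/32 (clear depth 32)
  add 186.248.190.0/24 -> H0 at depth 24
  lookup 186.248.190.0: bits 101110101111100010111110 walk d0:-→d1:-→d2:-→d3:-→d4:-→d5:-→d6:-→d7:-→d8:-→d9:-→d10:-→d11:-→d12:-→d13:-→d14:-→d15:-→d16:-→d17:-→d18:-→d19:-→d20:-→d21:-→d22:-→d23:-→d24:H0 -> H0
  add 0.0.0.0/0 -> H2 at depth 0
  del 186.248.190.0/24 (clear depth 24)
  del 0.0.0.0/0 (clear depth 0)
  add 196.83.12.64/28 -> H1 at depth 28
  add 186.248.190.144/28 -> H4 at depth 28
  add 196.83.12.64/29 -> H0 at depth 29
  lookup 229.85.224.13: bits 11 walk d0:-→d1:-→d2:- -> no-route
  add 196.83.12.0/24 -> H2 at depth 24
  add 0.0.0.0/0 -> H1 at depth 0
  add 186.248.190.156/32 -> H3 at depth 32
  add 186.248.190.0/24 -> H0 at depth 24
  del 196.83.12.64/28 (clear depth 28)
  lookup 186.248.190.156: bits 10111010111110001011111010011100 walk d0:H1→d1:-→d2:-→d3:-→d4:-→d5:-→d6:-→d7:-→d8:-→d9:-→d10:-→d11:-→d12:-→d13:-→d14:-→d15:-→d16:-→d17:-→d18:-→d19:-→d20:-→d21:-→d22:-→d23:-→d24:H0→d25:-→d26:-→d27:-→d28:H4→d29:-→d30:-→d31:-→d32:H3 -> H3
  del 186.248.190.144/28 (clear depth 28)
  lookup 186.248.190.156: bits 10111010111110001011111010011100 walk d0:H1→d1:-→d2:-→d3:-→d4:-→d5:-→d6:-→d7:-→d8:-→d9:-→d10:-→d11:-→d12:-→d13:-→d14:-→d15:-→d16:-→d17:-→d18:-→d19:-→d20:-→d21:-→d22:-→d23:-→d24:H0→d25:-→d26:-→d27:-→d28:-→d29:-→d30:-→d31:-→d32:H3 -> H3
  add 186.248.190.128/25 -> H1 at depth 25
  lookup 186.248.190.156: bits 10111010111110001011111010011100 walk d0:H1→d1:-→d2:-→d3:-→d4:-→d5:-→d6:-→d7:-→d8:-→d9:-→d10:-→d11:-→d12:-→d13:-→d14:-→d15:-→d16:-→d17:-→d18:-→d19:-→d20:-→d21:-→d22:-→d23:-→d24:H0→d25:H1→d26:-→d27:-→d28:-→d29:-→d30:-→d31:-→d32:H3 -> H3
  add 186.248.190.0/24 -> H1 at depth 24
  add 176.0.0.0/4 -> H3 at depth 4
  lookup 186.248.190.91: bits 101110101111100010111110 walk d0:H1→d1:-→d2:-→d3:-→d4:H3→d5:-→d6:-→d7:-→d8:-→d9:-→d10:-→d11:-→d12:-→d13:-→d14:-→d15:-→d16:-→d17:-→d18:-→d19:-→d20:-→d21:-→d22:-→d23:-→d24:H1 -> H1
  add 186.248.190.0/24 -> H2 at depth 24
  lookup 186.248.190.128: bits 101110101111100010111110100 walk d0:H1→d1:-→d2:-→d3:-→d4:H3→d5:-→d6:-→d7:-→d8:-→d9:-→d10:-→d11:-→d12:-→d13:-→d14:-→d15:-→d16:-→d17:-→d18:-→d19:-→d20:-→d21:-→d22:-→d23:-→d24:H2→d25:H1→d26:-→d27:- -> H1
  del 196.83.12.64/29 (clear depth 29)
  add 186.248.190.0/24 -> H4 at depth 24
  lookup 186.248.190.1: bits 101110101111100010111110 walk d0:H1→d1:-→d2:-→d3:-→d4:H3→d5:-→d6:-→d7:-→d8:-→d9:-→d10:-→d11:-→d12:-→d13:-→d14:-→d15:-→d16:-→d17:-→d18:-→d19:-→d20:-→d21:-→d22:-→d23:-→d24:H4 -> H4
  lookup 186.248.190.3: bits 101110101111100010111110 walk d0:H1→d1:-→d2:-→d3:-→d4:H3→d5:-→d6:-→d7:-→d8:-→d9:-→d10:-→d11:-→d12:-→d13:-→d14:-→d15:-→d16:-→d17:-→d18:-→d19:-→d20:-→d21:-→d22:-→d23:-→d24:H4 -> H4
  add 186.240.0.0/12 -> H0 at depth 12
  add 186.248.190.144/28 -> H1 at depth 28
  add 186.248.190.0/24 -> H1 at depth 24
  lookup 176.0.0.3: bits 1011 walk d0:H1→d1:-→d2:-→d3:-→d4:H3 -> H3

== LOOKUPS ==
["H0","no-route","H3","H3","H3","H1","H1","H4","H4","H3"]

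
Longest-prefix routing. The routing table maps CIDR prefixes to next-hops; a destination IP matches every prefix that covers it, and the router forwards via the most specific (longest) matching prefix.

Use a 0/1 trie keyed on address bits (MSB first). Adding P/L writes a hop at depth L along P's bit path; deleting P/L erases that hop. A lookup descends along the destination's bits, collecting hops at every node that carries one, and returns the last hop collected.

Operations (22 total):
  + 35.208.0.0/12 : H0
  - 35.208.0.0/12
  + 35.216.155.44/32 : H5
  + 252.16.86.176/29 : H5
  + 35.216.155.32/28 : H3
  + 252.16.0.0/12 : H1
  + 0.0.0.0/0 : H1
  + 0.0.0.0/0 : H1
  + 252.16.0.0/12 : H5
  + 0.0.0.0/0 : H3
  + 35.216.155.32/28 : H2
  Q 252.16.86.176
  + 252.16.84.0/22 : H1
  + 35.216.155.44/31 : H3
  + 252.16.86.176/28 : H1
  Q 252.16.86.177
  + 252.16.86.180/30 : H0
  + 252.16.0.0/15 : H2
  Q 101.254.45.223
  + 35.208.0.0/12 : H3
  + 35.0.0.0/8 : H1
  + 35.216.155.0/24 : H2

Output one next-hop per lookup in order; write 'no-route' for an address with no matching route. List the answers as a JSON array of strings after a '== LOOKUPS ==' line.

Apply in order:
  + 35.208.0.0/12 (H0) depth=12
  del 35.208.0.0/12 (clear depth 12)
  + 35.216.155.44/32 (H5) depth=32
  + 252.16.86.176/29 (H5) depth=29
  + 35.216.155.32/28 (H3) depth=28
  + 252.16.0.0/12 (H1) depth=12
  + 0.0.0.0/0 (H1) depth=0
  + 0.0.0.0/0 (H1) depth=0
  + 252.16.0.0/12 (H5) depth=12
  + 0.0.0.0/0 (H3) depth=0
  + 35.216.155.32/28 (H2) depth=28
  Q 252.16.86.176: descend 11111100000100000101011010110 ; hops seen [H3,H5,H5] ; pick H5
  + 252.16.84.0/22 (H1) depth=22
  + 35.216.155.44/31 (H3) depth=31
  + 252.16.86.176/28 (H1) depth=28
  Q 252.16.86.177: descend 11111100000100000101011010110 ; hops seen [H3,H5,H1,H1,H5] ; pick H5
  + 252.16.86.180/30 (H0) depth=30
  + 252.16.0.0/15 (H2) depth=15
  Q 101.254.45.223: descend 0 ; hops seen [H3] ; pick H3
  + 35.208.0.0/12 (H3) depth=12
  + 35.0.0.0/8 (H1) depth=8
  + 35.216.155.0/24 (H2) depth=24

== LOOKUPS ==
["H5","H5","H3"]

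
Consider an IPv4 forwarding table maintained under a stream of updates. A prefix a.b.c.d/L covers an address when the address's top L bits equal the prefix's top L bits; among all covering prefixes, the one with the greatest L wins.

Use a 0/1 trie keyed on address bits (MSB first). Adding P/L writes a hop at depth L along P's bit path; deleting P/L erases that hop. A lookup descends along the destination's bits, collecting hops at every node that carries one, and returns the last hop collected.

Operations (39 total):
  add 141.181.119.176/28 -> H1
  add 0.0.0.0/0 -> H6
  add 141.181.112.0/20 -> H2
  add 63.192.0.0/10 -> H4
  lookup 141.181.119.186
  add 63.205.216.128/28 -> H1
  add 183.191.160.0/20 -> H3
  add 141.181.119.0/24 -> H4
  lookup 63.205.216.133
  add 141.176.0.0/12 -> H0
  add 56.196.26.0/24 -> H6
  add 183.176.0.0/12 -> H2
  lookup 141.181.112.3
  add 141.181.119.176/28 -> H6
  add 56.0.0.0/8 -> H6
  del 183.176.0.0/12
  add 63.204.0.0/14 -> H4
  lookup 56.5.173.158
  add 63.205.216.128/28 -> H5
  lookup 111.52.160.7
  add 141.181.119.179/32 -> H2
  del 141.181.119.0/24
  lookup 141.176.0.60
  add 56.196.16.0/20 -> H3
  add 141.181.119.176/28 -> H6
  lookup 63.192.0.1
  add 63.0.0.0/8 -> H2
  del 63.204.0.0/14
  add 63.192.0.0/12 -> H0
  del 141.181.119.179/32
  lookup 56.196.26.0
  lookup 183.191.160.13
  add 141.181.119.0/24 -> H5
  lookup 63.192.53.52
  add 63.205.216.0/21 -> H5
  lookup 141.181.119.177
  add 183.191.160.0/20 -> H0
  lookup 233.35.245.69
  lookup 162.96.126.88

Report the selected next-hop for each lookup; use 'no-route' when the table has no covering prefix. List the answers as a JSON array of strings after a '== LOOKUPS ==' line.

Trace:
  add 141.181.119.176/28 -> H1 at depth 28
  add 0.0.0.0/0 -> H6 at depth 0
  add 141.181.112.0/20 -> H2 at depth 20
  add 63.192.0.0/10 -> H4 at depth 10
  ? 141.181.119.186  path d0:H6→d1:-→d2:-→d3:-→d4:-→d5:-→d6:-→d7:-→d8:-→d9:-→d10:-→d11:-→d12:-→d13:-→d14:-→d15:-→d16:-→d17:-→d18:-→d19:-→d20:H2→d21:-→d22:-→d23:-→d24:-→d25:-→d26:-→d27:-→d28:H1  best=H1
  add 63.205.216.128/28 -> H1 at depth 28
  add 183.191.160.0/20 -> H3 at depth 20
  add 141.181.119.0/24 -> H4 at depth 24
  ? 63.205.216.133  path d0:H6→d1:-→d2:-→d3:-→d4:-→d5:-→d6:-→d7:-→d8:-→d9:-→d10:H4→d11:-→d12:-→d13:-→d14:-→d15:-→d16:-→d17:-→d18:-→d19:-→d20:-→d21:-→d22:-→d23:-→d24:-→d25:-→d26:-→d27:-→d28:H1  best=H1
  add 141.176.0.0/12 -> H0 at depth 12
  add 56.196.26.0/24 -> H6 at depth 24
  add 183.176.0.0/12 -> H2 at depth 12
  ? 141.181.112.3  path d0:H6→d1:-→d2:-→d3:-→d4:-→d5:-→d6:-→d7:-→d8:-→d9:-→d10:-→d11:-→d12:H0→d13:-→d14:-→d15:-→d16:-→d17:-→d18:-→d19:-→d20:H2→d21:-  best=H2
  add 141.181.119.176/28 -> H6 at depth 28
  add 56.0.0.0/8 -> H6 at depth 8
  - 183.176.0.0/12 clear@12
  add 63.204.0.0/14 -> H4 at depth 14
  ? 56.5.173.158  path d0:H6→d1:-→d2:-→d3:-→d4:-→d5:-→d6:-→d7:-→d8:H6  best=H6
  add 63.205.216.128/28 -> H5 at depth 28
  ? 111.52.160.7  path d0:H6→d1:-  best=H6
  add 141.181.119.179/32 -> H2 at depth 32
  - 141.181.119.0/24 clear@24
  ? 141.176.0.60  path d0:H6→d1:-→d2:-→d3:-→d4:-→d5:-→d6:-→d7:-→d8:-→d9:-→d10:-→d11:-→d12:H0→d13:-  best=H0
  add 56.196.16.0/20 -> H3 at depth 20
  add 141.181.119.176/28 -> H6 at depth 28
  ? 63.192.0.1  path d0:H6→d1:-→d2:-→d3:-→d4:-→d5:-→d6:-→d7:-→d8:-→d9:-→d10:H4→d11:-→d12:-  best=H4
  add 63.0.0.0/8 -> H2 at depth 8
  - 63.204.0.0/14 clear@14
  add 63.192.0.0/12 -> H0 at depth 12
  - 141.181.119.179/32 clear@32
  ? 56.196.26.0  path d0:H6→d1:-→d2:-→d3:-→d4:-→d5:-→d6:-→d7:-→d8:H6→d9:-→d10:-→d11:-→d12:-→d13:-→d14:-→d15:-→d16:-→d17:-→d18:-→d19:-→d20:H3→d21:-→d22:-→d23:-→d24:H6  best=H6
  ? 183.191.160.13  path d0:H6→d1:-→d2:-→d3:-→d4:-→d5:-→d6:-→d7:-→d8:-→d9:-→d10:-→d11:-→d12:-→d13:-→d14:-→d15:-→d16:-→d17:-→d18:-→d19:-→d20:H3  best=H3
  add 141.181.119.0/24 -> H5 at depth 24
  ? 63.192.53.52  path d0:H6→d1:-→d2:-→d3:-→d4:-→d5:-→d6:-→d7:-→d8:H2→d9:-→d10:H4→d11:-→d12:H0  best=H0
  add 63.205.216.0/21 -> H5 at depth 21
  ? 141.181.119.177  path d0:H6→d1:-→d2:-→d3:-→d4:-→d5:-→d6:-→d7:-→d8:-→d9:-→d10:-→d11:-→d12:H0→d13:-→d14:-→d15:-→d16:-→d17:-→d18:-→d19:-→d20:H2→d21:-→d22:-→d23:-→d24:H5→d25:-→d26:-→d27:-→d28:H6→d29:-→d30:-  best=H6
  add 183.191.160.0/20 -> H0 at depth 20
  ? 233.35.245.69  path d0:H6→d1:-  best=H6
  ? 162.96.126.88  path d0:H6→d1:-→d2:-→d3:-  best=H6

== LOOKUPS ==
["H1","H1","H2","H6","H6","H0","H4","H6","H3","H0","H6","H6","H6"]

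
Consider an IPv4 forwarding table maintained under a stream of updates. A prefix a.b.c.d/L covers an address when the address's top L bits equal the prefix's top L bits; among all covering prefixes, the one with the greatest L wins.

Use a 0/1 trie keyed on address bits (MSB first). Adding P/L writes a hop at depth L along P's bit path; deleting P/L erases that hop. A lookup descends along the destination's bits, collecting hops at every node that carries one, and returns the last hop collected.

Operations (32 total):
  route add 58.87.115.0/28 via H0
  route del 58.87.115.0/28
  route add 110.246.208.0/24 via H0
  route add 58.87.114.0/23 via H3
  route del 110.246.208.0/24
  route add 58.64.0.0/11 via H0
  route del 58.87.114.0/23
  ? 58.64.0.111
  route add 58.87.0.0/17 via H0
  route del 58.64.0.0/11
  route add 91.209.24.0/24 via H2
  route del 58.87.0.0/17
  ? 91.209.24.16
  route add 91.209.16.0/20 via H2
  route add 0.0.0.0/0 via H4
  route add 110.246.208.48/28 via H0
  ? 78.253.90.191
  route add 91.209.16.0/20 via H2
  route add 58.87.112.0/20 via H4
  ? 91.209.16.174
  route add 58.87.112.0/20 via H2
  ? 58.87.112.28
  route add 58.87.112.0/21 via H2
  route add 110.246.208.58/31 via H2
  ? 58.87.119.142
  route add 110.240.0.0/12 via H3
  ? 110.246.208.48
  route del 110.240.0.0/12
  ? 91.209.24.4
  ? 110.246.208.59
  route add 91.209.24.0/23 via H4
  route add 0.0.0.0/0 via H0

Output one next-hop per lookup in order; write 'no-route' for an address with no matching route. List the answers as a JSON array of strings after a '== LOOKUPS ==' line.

Apply in order:
  + 58.87.115.0/28 (H0) depth=28
  del 58.87.115.0/28 (clear depth 28)
  + 110.246.208.0/24 (H0) depth=24
  + 58.87.114.0/23 (H3) depth=23
  del 110.246.208.0/24 (clear depth 24)
  + 58.64.0.0/11 (H0) depth=11
  del 58.87.114.0/23 (clear depth 23)
  Q 58.64.0.111: descend 00111010010 ; hops seen [H0] ; pick H0
  + 58.87.0.0/17 (H0) depth=17
  del 58.64.0.0/11 (clear depth 11)
  + 91.209.24.0/24 (H2) depth=24
  del 58.87.0.0/17 (clear depth 17)
  Q 91.209.24.16: descend 010110111101000100011000 ; hops seen [H2] ; pick H2
  + 91.209.16.0/20 (H2) depth=20
  + 0.0.0.0/0 (H4) depth=0
  + 110.246.208.48/28 (H0) depth=28
  Q 78.253.90.191: descend 010 ; hops seen [H4] ; pick H4
  + 91.209.16.0/20 (H2) depth=20
  + 58.87.112.0/20 (H4) depth=20
  Q 91.209.16.174: descend 01011011110100010001 ; hops seen [H4,H2] ; pick H2
  + 58.87.112.0/20 (H2) depth=20
  Q 58.87.112.28: descend 0011101001010111011100 ; hops seen [H4,H2] ; pick H2
  + 58.87.112.0/21 (H2) depth=21
  + 110.246.208.58/31 (H2) depth=31
  Q 58.87.119.142: descend 001110100101011101110 ; hops seen [H4,H2,H2] ; pick H2
  + 110.240.0.0/12 (H3) depth=12
  Q 110.246.208.48: descend 0110111011110110110100000011 ; hops seen [H4,H3,H0] ; pick H0
  del 110.240.0.0/12 (clear depth 12)
  Q 91.209.24.4: descend 010110111101000100011000 ; hops seen [H4,H2,H2] ; pick H2
  Q 110.246.208.59: descend 0110111011110110110100000011101 ; hops seen [H4,H0,H2] ; pick H2
  + 91.209.24.0/23 (H4) depth=23
  + 0.0.0.0/0 (H0) depth=0

== LOOKUPS ==
["H0","H2","H4","H2","H2","H2","H0","H2","H2"]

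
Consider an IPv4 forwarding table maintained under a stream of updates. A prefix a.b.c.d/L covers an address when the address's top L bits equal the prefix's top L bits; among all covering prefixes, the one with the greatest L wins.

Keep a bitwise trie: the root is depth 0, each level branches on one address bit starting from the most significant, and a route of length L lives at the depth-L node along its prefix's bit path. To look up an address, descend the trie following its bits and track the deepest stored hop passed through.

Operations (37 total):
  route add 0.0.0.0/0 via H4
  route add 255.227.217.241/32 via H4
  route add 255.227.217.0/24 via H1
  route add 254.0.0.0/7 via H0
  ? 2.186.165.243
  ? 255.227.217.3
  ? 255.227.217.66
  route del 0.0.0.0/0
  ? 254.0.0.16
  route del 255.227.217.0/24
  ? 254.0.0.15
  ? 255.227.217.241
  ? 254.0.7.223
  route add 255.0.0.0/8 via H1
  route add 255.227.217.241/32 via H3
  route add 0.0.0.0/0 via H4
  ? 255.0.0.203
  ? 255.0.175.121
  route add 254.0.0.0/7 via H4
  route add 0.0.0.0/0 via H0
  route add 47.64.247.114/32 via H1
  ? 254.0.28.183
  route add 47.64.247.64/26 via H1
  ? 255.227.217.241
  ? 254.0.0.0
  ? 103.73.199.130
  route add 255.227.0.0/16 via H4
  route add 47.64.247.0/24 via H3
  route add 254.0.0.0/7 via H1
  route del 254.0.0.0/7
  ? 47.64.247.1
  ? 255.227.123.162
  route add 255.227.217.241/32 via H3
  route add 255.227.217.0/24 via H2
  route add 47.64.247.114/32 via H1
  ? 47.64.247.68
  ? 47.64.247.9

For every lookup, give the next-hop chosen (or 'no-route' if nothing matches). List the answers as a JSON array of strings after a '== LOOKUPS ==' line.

Trace:
  add 0.0.0.0/0 -> H4 at depth 0
  add 255.227.217.241/32 -> H4 at depth 32
  add 255.227.217.0/24 -> H1 at depth 24
  add 254.0.0.0/7 -> H0 at depth 7
  ? 2.186.165.243  path d0:H4  best=H4
  ? 255.227.217.3  path d0:H4→d1:-→d2:-→d3:-→d4:-→d5:-→d6:-→d7:H0→d8:-→d9:-→d10:-→d11:-→d12:-→d13:-→d14:-→d15:-→d16:-→d17:-→d18:-→d19:-→d20:-→d21:-→d22:-→d23:-→d24:H1  best=H1
  ? 255.227.217.66  path d0:H4→d1:-→d2:-→d3:-→d4:-→d5:-→d6:-→d7:H0→d8:-→d9:-→d10:-→d11:-→d12:-→d13:-→d14:-→d15:-→d16:-→d17:-→d18:-→d19:-→d20:-→d21:-→d22:-→d23:-→d24:H1  best=H1
  - 0.0.0.0/0 clear@0
  ? 254.0.0.16  path d0:-→d1:-→d2:-→d3:-→d4:-→d5:-→d6:-→d7:H0  best=H0
  - 255.227.217.0/24 clear@24
  ? 254.0.0.15  path d0:-→d1:-→d2:-→d3:-→d4:-→d5:-→d6:-→d7:H0  best=H0
  ? 255.227.217.241  path d0:-→d1:-→d2:-→d3:-→d4:-→d5:-→d6:-→d7:H0→d8:-→d9:-→d10:-→d11:-→d12:-→d13:-→d14:-→d15:-→d16:-→d17:-→d18:-→d19:-→d20:-→d21:-→d22:-→d23:-→d24:-→d25:-→d26:-→d27:-→d28:-→d29:-→d30:-→d31:-→d32:H4  best=H4
  ? 254.0.7.223  path d0:-→d1:-→d2:-→d3:-→d4:-→d5:-→d6:-→d7:H0  best=H0
  add 255.0.0.0/8 -> H1 at depth 8
  add 255.227.217.241/32 -> H3 at depth 32
  add 0.0.0.0/0 -> H4 at depth 0
  ? 255.0.0.203  path d0:H4→d1:-→d2:-→d3:-→d4:-→d5:-→d6:-→d7:H0→d8:H1  best=H1
  ? 255.0.175.121  path d0:H4→d1:-→d2:-→d3:-→d4:-→d5:-→d6:-→d7:H0→d8:H1  best=H1
  add 254.0.0.0/7 -> H4 at depth 7
  add 0.0.0.0/0 -> H0 at depth 0
  add 47.64.247.114/32 -> H1 at depth 32
  ? 254.0.28.183  path d0:H0→d1:-→d2:-→d3:-→d4:-→d5:-→d6:-→d7:H4  best=H4
  add 47.64.247.64/26 -> H1 at depth 26
  ? 255.227.217.241  path d0:H0→d1:-→d2:-→d3:-→d4:-→d5:-→d6:-→d7:H4→d8:H1→d9:-→d10:-→d11:-→d12:-→d13:-→d14:-→d15:-→d16:-→d17:-→d18:-→d19:-→d20:-→d21:-→d22:-→d23:-→d24:-→d25:-→d26:-→d27:-→d28:-→d29:-→d30:-→d31:-→d32:H3  best=H3
  ? 254.0.0.0  path d0:H0→d1:-→d2:-→d3:-→d4:-→d5:-→d6:-→d7:H4  best=H4
  ? 103.73.199.130  path d0:H0→d1:-  best=H0
  add 255.227.0.0/16 -> H4 at depth 16
  add 47.64.247.0/24 -> H3 at depth 24
  add 254.0.0.0/7 -> H1 at depth 7
  - 254.0.0.0/7 clear@7
  ? 47.64.247.1  path d0:H0→d1:-→d2:-→d3:-→d4:-→d5:-→d6:-→d7:-→d8:-→d9:-→d10:-→d11:-→d12:-→d13:-→d14:-→d15:-→d16:-→d17:-→d18:-→d19:-→d20:-→d21:-→d22:-→d23:-→d24:H3→d25:-  best=H3
  ? 255.227.123.162  path d0:H0→d1:-→d2:-→d3:-→d4:-→d5:-→d6:-→d7:-→d8:H1→d9:-→d10:-→d11:-→d12:-→d13:-→d14:-→d15:-→d16:H4  best=H4
  add 255.227.217.241/32 -> H3 at depth 32
  add 255.227.217.0/24 -> H2 at depth 24
  add 47.64.247.114/32 -> H1 at depth 32
  ? 47.64.247.68  path d0:H0→d1:-→d2:-→d3:-→d4:-→d5:-→d6:-→d7:-→d8:-→d9:-→d10:-→d11:-→d12:-→d13:-→d14:-→d15:-→d16:-→d17:-→d18:-→d19:-→d20:-→d21:-→d22:-→d23:-→d24:H3→d25:-→d26:H1  best=H1
  ? 47.64.247.9  path d0:H0→d1:-→d2:-→d3:-→d4:-→d5:-→d6:-→d7:-→d8:-→d9:-→d10:-→d11:-→d12:-→d13:-→d14:-→d15:-→d16:-→d17:-→d18:-→d19:-→d20:-→d21:-→d22:-→d23:-→d24:H3→d25:-  best=H3

== LOOKUPS ==
["H4","H1","H1","H0","H0","H4","H0","H1","H1","H4","H3","H4","H0","H3","H4","H1","H3"]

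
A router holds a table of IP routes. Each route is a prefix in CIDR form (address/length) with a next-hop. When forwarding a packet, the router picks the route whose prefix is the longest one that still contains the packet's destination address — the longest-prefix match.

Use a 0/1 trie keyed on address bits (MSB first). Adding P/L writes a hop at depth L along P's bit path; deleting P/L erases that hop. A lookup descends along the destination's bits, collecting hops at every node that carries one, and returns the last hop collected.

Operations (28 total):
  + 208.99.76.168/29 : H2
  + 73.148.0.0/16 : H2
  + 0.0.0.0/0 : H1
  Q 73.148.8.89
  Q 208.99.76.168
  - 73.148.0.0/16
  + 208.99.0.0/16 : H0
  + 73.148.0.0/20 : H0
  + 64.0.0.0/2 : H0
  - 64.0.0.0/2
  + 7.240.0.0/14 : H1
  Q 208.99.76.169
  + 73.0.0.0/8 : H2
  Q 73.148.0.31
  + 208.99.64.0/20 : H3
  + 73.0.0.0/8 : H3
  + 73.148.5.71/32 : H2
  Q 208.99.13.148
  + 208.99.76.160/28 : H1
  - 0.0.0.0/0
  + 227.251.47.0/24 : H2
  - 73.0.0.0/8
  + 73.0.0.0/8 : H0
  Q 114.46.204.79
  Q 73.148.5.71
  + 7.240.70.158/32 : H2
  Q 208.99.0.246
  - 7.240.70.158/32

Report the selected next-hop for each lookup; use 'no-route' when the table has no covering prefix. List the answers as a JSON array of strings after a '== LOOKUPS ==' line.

Trace:
  + 208.99.76.168/29 (H2) depth=29
  + 73.148.0.0/16 (H2) depth=16
  + 0.0.0.0/0 (H1) depth=0
  lookup 73.148.8.89: bits 0100100110010100 walk d0:H1→d1:-→d2:-→d3:-→d4:-→d5:-→d6:-→d7:-→d8:-→d9:-→d10:-→d11:-→d12:-→d13:-→d14:-→d15:-→d16:H2 -> H2
  lookup 208.99.76.168: bits 11010000011000110100110010101 walk d0:H1→d1:-→d2:-→d3:-→d4:-→d5:-→d6:-→d7:-→d8:-→d9:-→d10:-→d11:-→d12:-→d13:-→d14:-→d15:-→d16:-→d17:-→d18:-→d19:-→d20:-→d21:-→d22:-→d23:-→d24:-→d25:-→d26:-→d27:-→d28:-→d29:H2 -> H2
  - 73.148.0.0/16 clear@16
  + 208.99.0.0/16 (H0) depth=16
  + 73.148.0.0/20 (H0) depth=20
  + 64.0.0.0/2 (H0) depth=2
  - 64.0.0.0/2 clear@2
  + 7.240.0.0/14 (H1) depth=14
  lookup 208.99.76.169: bits 11010000011000110100110010101 walk d0:H1→d1:-→d2:-→d3:-→d4:-→d5:-→d6:-→d7:-→d8:-→d9:-→d10:-→d11:-→d12:-→d13:-→d14:-→d15:-→d16:H0→d17:-→d18:-→d19:-→d20:-→d21:-→d22:-→d23:-→d24:-→d25:-→d26:-→d27:-→d28:-→d29:H2 -> H2
  + 73.0.0.0/8 (H2) depth=8
  lookup 73.148.0.31: bits 01001001100101000000 walk d0:H1→d1:-→d2:-→d3:-→d4:-→d5:-→d6:-→d7:-→d8:H2→d9:-→d10:-→d11:-→d12:-→d13:-→d14:-→d15:-→d16:-→d17:-→d18:-→d19:-→d20:H0 -> H0
  + 208.99.64.0/20 (H3) depth=20
  + 73.0.0.0/8 (H3) depth=8
  + 73.148.5.71/32 (H2) depth=32
  lookup 208.99.13.148: bits 11010000011000110 walk d0:H1→d1:-→d2:-→d3:-→d4:-→d5:-→d6:-→d7:-→d8:-→d9:-→d10:-→d11:-→d12:-→d13:-→d14:-→d15:-→d16:H0→d17:- -> H0
  + 208.99.76.160/28 (H1) depth=28
  - 0.0.0.0/0 clear@0
  + 227.251.47.0/24 (H2) depth=24
  - 73.0.0.0/8 clear@8
  + 73.0.0.0/8 (H0) depth=8
  lookup 114.46.204.79: bits 01 walk d0:-→d1:-→d2:- -> no-route
  lookup 73.148.5.71: bits 01001001100101000000010101000111 walk d0:-→d1:-→d2:-→d3:-→d4:-→d5:-→d6:-→d7:-→d8:H0→d9:-→d10:-→d11:-→d12:-→d13:-→d14:-→d15:-→d16:-→d17:-→d18:-→d19:-→d20:H0→d21:-→d22:-→d23:-→d24:-→d25:-→d26:-→d27:-→d28:-→d29:-→d30:-→d31:-→d32:H2 -> H2
  + 7.240.70.158/32 (H2) depth=32
  lookup 208.99.0.246: bits 11010000011000110 walk d0:-→d1:-→d2:-→d3:-→d4:-→d5:-→d6:-→d7:-→d8:-→d9:-→d10:-→d11:-→d12:-→d13:-→d14:-→d15:-→d16:H0→d17:- -> H0
  - 7.240.70.158/32 clear@32

== LOOKUPS ==
["H2","H2","H2","H0","H0","no-route","H2","H0"]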